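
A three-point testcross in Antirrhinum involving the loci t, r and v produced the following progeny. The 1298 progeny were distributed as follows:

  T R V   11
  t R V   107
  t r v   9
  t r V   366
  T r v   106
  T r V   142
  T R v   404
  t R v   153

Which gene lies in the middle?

The two most frequent reciprocal classes, t r V and T R v, are the parental types, so the F1 was t r V / T R v.
The two rarest classes, t r v and T R V, are the double crossovers. Comparing them with the parentals, only the v allele has switched, so v is the middle locus and the order is r – v – t.

v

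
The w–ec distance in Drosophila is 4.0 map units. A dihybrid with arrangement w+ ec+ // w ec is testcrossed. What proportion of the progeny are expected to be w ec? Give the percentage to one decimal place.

48.0%

A map distance of 4.0 map units corresponds to a recombination frequency of 0.040.
The F1 is w+ ec+ / w ec, so w ec is a parental gamete class with expected frequency (1 − r)/2 = 0.960/2 = 0.4800.
That is 0.4800 = 48.0% of the progeny.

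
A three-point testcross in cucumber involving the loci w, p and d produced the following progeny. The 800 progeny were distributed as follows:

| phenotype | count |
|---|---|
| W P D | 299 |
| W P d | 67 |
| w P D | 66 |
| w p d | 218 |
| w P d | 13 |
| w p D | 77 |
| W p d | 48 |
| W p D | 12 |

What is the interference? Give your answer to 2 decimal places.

The two most frequent reciprocal classes, w p d and W P D, are the parental types, so the F1 was w p d / W P D.
The two rarest classes, w P d and W p D, are the double crossovers. Comparing them with the parentals, only the p allele has switched, so p is the middle locus and the order is w – p – d.
w–p: (114 + 25)/800 = 0.1737; p–d: (144 + 25)/800 = 0.2112.
Expected DCO frequency = 0.1737 × 0.2112 ≈ 0.03669; observed = 25/800 ≈ 0.03125.
Coefficient of coincidence = 0.03125/0.03669 ≈ 0.85; interference = 1 − 0.85 = 0.15.

0.15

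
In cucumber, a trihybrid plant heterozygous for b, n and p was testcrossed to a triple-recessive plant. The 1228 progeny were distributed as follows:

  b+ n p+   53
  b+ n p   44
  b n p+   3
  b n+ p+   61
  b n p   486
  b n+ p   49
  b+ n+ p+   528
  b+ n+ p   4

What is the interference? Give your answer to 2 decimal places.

0.30

The two most frequent reciprocal classes, b n p and b+ n+ p+, are the parental types, so the F1 was b n p / b+ n+ p+.
The two rarest classes, b n p+ and b+ n+ p, are the double crossovers. Comparing them with the parentals, only the p allele has switched, so p is the middle locus and the order is n – p – b.
n–p: (102 + 7)/1228 = 0.0888; p–b: (105 + 7)/1228 = 0.0912.
Expected DCO frequency = 0.0888 × 0.0912 ≈ 0.00810; observed = 7/1228 ≈ 0.00570.
Coefficient of coincidence = 0.00570/0.00810 ≈ 0.70; interference = 1 − 0.70 = 0.30.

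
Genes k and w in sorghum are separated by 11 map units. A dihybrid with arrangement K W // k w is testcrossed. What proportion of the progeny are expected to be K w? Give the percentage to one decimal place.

5.5%

A map distance of 11 map units corresponds to a recombination frequency of 0.110.
The F1 is K W / k w, so K w is a recombinant gamete class with expected frequency r/2 = 0.110/2 = 0.0550.
That is 0.0550 = 5.5% of the progeny.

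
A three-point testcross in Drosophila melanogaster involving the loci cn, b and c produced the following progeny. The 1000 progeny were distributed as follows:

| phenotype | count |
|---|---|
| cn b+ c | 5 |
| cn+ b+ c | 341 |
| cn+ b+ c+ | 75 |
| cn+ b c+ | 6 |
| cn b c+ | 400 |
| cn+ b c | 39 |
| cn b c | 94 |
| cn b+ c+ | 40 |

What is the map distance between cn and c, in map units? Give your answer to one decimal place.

18.0 map units

The two most frequent reciprocal classes, cn b c+ and cn+ b+ c, are the parental types, so the F1 was cn b c+ / cn+ b+ c.
The two rarest classes, cn+ b c+ and cn b+ c, are the double crossovers. Comparing them with the parentals, only the cn allele has switched, so cn is the middle locus and the order is c – cn – b.
Crossovers in the c–cn interval produce the single-crossover classes cn b c and cn+ b+ c+ (94 + 75 = 169) plus the double crossovers (11).
RF(c–cn) = (169 + 11) / 1000 = 180/1000 = 0.1800 → 18.0 map units.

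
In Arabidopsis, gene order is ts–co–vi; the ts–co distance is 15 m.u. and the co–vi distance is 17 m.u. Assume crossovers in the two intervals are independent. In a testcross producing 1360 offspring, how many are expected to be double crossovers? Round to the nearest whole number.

Map distances give recombination frequencies of 0.150 and 0.170 for the two intervals.
With no interference, expected double-crossover frequency = 0.150 × 0.170 = 0.02550.
Expected number = 0.02550 × 1360 = 34.68 ≈ 35.

35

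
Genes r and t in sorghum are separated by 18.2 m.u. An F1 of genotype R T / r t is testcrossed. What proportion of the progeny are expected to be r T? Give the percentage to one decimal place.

A map distance of 18.2 m.u. corresponds to a recombination frequency of 0.182.
The F1 is R T / r t, so r T is a recombinant gamete class with expected frequency r/2 = 0.182/2 = 0.0910.
That is 0.0910 = 9.1% of the progeny.

9.1%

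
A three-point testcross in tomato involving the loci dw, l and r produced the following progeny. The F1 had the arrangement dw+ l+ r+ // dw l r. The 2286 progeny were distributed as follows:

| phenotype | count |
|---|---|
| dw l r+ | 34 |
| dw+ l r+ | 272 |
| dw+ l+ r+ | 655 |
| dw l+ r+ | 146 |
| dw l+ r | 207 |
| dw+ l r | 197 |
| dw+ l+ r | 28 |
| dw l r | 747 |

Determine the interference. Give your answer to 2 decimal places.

The two rarest classes, dw+ l+ r and dw l r+, are the double crossovers. Comparing them with the parentals, only the r allele has switched, so r is the middle locus and the order is dw – r – l.
dw–r: (343 + 62)/2286 = 0.1772; r–l: (479 + 62)/2286 = 0.2367.
Expected DCO frequency = 0.1772 × 0.2367 ≈ 0.04194; observed = 62/2286 ≈ 0.02712.
Coefficient of coincidence = 0.02712/0.04194 ≈ 0.65; interference = 1 − 0.65 = 0.35.

0.35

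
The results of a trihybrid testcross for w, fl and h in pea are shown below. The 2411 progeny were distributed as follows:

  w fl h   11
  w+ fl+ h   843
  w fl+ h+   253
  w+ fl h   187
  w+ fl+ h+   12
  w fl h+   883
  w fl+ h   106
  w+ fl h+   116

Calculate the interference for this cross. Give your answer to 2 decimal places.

0.51

The two most frequent reciprocal classes, w fl h+ and w+ fl+ h, are the parental types, so the F1 was w fl h+ / w+ fl+ h.
The two rarest classes, w fl h and w+ fl+ h+, are the double crossovers. Comparing them with the parentals, only the h allele has switched, so h is the middle locus and the order is w – h – fl.
w–h: (222 + 23)/2411 = 0.1016; h–fl: (440 + 23)/2411 = 0.1920.
Expected DCO frequency = 0.1016 × 0.1920 ≈ 0.01951; observed = 23/2411 ≈ 0.00954.
Coefficient of coincidence = 0.00954/0.01951 ≈ 0.49; interference = 1 − 0.49 = 0.51.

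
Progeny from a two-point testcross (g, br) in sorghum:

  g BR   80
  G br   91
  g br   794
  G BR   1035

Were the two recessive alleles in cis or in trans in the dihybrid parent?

cis

The two most frequent classes are G BR (1035) and g br (794); these are the parental (non-recombinant) types.
So the F1 carried G BR on one chromosome and g br on the other — the recessive alleles are on the same chromosome (cis / coupling).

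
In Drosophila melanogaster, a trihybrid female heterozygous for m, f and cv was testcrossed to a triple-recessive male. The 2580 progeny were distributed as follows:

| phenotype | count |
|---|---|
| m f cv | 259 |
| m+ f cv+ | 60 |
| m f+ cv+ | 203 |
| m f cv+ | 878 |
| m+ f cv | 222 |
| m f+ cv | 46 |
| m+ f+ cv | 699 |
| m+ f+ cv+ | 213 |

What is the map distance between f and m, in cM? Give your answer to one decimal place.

20.6 cM

The two most frequent reciprocal classes, m f cv+ and m+ f+ cv, are the parental types, so the F1 was m f cv+ / m+ f+ cv.
The two rarest classes, m+ f cv+ and m f+ cv, are the double crossovers. Comparing them with the parentals, only the m allele has switched, so m is the middle locus and the order is cv – m – f.
Crossovers in the m–f interval produce the single-crossover classes m f+ cv+ and m+ f cv (203 + 222 = 425) plus the double crossovers (106).
RF(m–f) = (425 + 106) / 2580 = 531/2580 = 0.2058 → 20.6 cM.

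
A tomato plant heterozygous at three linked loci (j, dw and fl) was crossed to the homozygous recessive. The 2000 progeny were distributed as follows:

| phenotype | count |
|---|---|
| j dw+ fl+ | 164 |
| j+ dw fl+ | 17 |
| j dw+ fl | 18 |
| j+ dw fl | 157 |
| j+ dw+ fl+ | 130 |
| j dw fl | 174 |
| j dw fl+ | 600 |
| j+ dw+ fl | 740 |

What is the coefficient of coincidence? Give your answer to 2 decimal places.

0.58

The two most frequent reciprocal classes, j dw fl+ and j+ dw+ fl, are the parental types, so the F1 was j dw fl+ / j+ dw+ fl.
The two rarest classes, j+ dw fl+ and j dw+ fl, are the double crossovers. Comparing them with the parentals, only the j allele has switched, so j is the middle locus and the order is dw – j – fl.
dw–j: (321 + 35)/2000 = 0.1780; j–fl: (304 + 35)/2000 = 0.1695.
Expected DCO frequency = 0.1780 × 0.1695 ≈ 0.03017; observed = 35/2000 ≈ 0.01750.
Coefficient of coincidence = 0.01750/0.03017 ≈ 0.58.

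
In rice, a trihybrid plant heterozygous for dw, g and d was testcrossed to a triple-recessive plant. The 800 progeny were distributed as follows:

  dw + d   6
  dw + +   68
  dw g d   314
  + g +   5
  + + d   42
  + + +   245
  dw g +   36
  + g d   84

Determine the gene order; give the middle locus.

The two most frequent reciprocal classes, dw g d and + + +, are the parental types, so the F1 was dw g d / + + +.
The two rarest classes, dw + d and + g +, are the double crossovers. Comparing them with the parentals, only the g allele has switched, so g is the middle locus and the order is d – g – dw.

g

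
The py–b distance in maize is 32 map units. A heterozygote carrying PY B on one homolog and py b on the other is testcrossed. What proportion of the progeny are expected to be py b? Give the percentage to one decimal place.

A map distance of 32 map units corresponds to a recombination frequency of 0.320.
The F1 is PY B / py b, so py b is a parental gamete class with expected frequency (1 − r)/2 = 0.680/2 = 0.3400.
That is 0.3400 = 34.0% of the progeny.

34.0%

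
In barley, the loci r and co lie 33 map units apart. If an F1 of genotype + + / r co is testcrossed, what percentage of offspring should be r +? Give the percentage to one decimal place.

A map distance of 33 map units corresponds to a recombination frequency of 0.330.
The F1 is + + / r co, so r + is a recombinant gamete class with expected frequency r/2 = 0.330/2 = 0.1650.
That is 0.1650 = 16.5% of the progeny.

16.5%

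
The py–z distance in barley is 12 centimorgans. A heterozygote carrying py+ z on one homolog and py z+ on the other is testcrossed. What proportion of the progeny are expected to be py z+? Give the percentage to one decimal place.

44.0%

A map distance of 12 centimorgans corresponds to a recombination frequency of 0.120.
The F1 is py+ z / py z+, so py z+ is a parental gamete class with expected frequency (1 − r)/2 = 0.880/2 = 0.4400.
That is 0.4400 = 44.0% of the progeny.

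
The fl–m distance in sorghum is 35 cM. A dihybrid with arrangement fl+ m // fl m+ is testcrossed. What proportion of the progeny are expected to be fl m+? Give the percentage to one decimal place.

A map distance of 35 cM corresponds to a recombination frequency of 0.350.
The F1 is fl+ m / fl m+, so fl m+ is a parental gamete class with expected frequency (1 − r)/2 = 0.650/2 = 0.3250.
That is 0.3250 = 32.5% of the progeny.

32.5%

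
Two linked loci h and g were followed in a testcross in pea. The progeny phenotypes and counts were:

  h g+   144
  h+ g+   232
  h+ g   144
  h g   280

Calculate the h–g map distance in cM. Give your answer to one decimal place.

36.0 cM

The two most frequent classes, h+ g+ (232) and h g (280), are the parental types, so the F1 was h+ g+ / h g.
The recombinant classes are h+ g and h g+: 144 + 144 = 288.
Recombination frequency = 288/800 = 0.3600 ≈ 36.0%, i.e. 36.0 cM.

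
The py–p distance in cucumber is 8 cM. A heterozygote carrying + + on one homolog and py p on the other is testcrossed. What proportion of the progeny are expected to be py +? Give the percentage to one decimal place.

4.0%

A map distance of 8 cM corresponds to a recombination frequency of 0.080.
The F1 is + + / py p, so py + is a recombinant gamete class with expected frequency r/2 = 0.080/2 = 0.0400.
That is 0.0400 = 4.0% of the progeny.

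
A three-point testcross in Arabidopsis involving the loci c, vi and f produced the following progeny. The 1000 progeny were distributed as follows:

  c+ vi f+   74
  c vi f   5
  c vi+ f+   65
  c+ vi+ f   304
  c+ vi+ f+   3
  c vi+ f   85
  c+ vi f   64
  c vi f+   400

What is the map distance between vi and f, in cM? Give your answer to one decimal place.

The two most frequent reciprocal classes, c vi f+ and c+ vi+ f, are the parental types, so the F1 was c vi f+ / c+ vi+ f.
The two rarest classes, c vi f and c+ vi+ f+, are the double crossovers. Comparing them with the parentals, only the f allele has switched, so f is the middle locus and the order is c – f – vi.
Crossovers in the f–vi interval produce the single-crossover classes c vi+ f+ and c+ vi f (65 + 64 = 129) plus the double crossovers (8).
RF(f–vi) = (129 + 8) / 1000 = 137/1000 = 0.1370 → 13.7 cM.

13.7 cM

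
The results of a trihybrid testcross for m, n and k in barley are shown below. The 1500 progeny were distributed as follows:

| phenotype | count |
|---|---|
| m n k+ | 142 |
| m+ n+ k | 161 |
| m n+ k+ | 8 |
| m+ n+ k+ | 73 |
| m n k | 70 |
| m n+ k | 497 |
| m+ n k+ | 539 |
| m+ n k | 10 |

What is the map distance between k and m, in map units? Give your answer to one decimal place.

The two most frequent reciprocal classes, m n+ k and m+ n k+, are the parental types, so the F1 was m n+ k / m+ n k+.
The two rarest classes, m n+ k+ and m+ n k, are the double crossovers. Comparing them with the parentals, only the k allele has switched, so k is the middle locus and the order is n – k – m.
Crossovers in the k–m interval produce the single-crossover classes m+ n+ k and m n k+ (161 + 142 = 303) plus the double crossovers (18).
RF(k–m) = (303 + 18) / 1500 = 321/1500 = 0.2140 → 21.4 map units.

21.4 map units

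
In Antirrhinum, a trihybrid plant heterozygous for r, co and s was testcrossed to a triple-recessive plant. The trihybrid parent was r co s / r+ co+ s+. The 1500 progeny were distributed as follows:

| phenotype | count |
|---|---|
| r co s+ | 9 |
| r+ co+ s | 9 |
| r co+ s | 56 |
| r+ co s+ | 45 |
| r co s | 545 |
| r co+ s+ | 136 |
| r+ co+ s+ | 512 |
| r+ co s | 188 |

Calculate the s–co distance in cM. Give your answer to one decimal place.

The two rarest classes, r co s+ and r+ co+ s, are the double crossovers. Comparing them with the parentals, only the s allele has switched, so s is the middle locus and the order is co – s – r.
Crossovers in the co–s interval produce the single-crossover classes r co+ s and r+ co s+ (56 + 45 = 101) plus the double crossovers (18).
RF(co–s) = (101 + 18) / 1500 = 119/1500 = 0.0793 → 7.9 cM.

7.9 cM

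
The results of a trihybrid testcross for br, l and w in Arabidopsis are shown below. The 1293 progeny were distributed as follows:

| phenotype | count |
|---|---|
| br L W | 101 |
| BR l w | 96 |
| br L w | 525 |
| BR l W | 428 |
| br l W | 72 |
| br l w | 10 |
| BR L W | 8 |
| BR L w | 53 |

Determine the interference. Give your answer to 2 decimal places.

0.24

The two most frequent reciprocal classes, br L w and BR l W, are the parental types, so the F1 was br L w / BR l W.
The two rarest classes, br l w and BR L W, are the double crossovers. Comparing them with the parentals, only the l allele has switched, so l is the middle locus and the order is br – l – w.
br–l: (125 + 18)/1293 = 0.1106; l–w: (197 + 18)/1293 = 0.1663.
Expected DCO frequency = 0.1106 × 0.1663 ≈ 0.01839; observed = 18/1293 ≈ 0.01392.
Coefficient of coincidence = 0.01392/0.01839 ≈ 0.76; interference = 1 − 0.76 = 0.24.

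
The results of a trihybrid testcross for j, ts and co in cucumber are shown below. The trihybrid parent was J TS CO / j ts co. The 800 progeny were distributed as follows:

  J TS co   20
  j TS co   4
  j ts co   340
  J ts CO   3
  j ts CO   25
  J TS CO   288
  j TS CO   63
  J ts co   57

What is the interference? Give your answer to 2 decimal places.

0.15

The two rarest classes, J ts CO and j TS co, are the double crossovers. Comparing them with the parentals, only the ts allele has switched, so ts is the middle locus and the order is co – ts – j.
co–ts: (45 + 7)/800 = 0.0650; ts–j: (120 + 7)/800 = 0.1588.
Expected DCO frequency = 0.0650 × 0.1588 ≈ 0.01032; observed = 7/800 ≈ 0.00875.
Coefficient of coincidence = 0.00875/0.01032 ≈ 0.85; interference = 1 − 0.85 = 0.15.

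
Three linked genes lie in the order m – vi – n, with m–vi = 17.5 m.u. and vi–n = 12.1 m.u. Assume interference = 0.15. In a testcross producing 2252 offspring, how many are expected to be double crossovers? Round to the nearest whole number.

Map distances give recombination frequencies of 0.175 and 0.121 for the two intervals.
With interference 0.15 (so coincidence = 0.85), expected double-crossover frequency = 0.175 × 0.121 × 0.85 = 0.01800.
Expected number = 0.01800 × 2252 = 40.53 ≈ 41.

41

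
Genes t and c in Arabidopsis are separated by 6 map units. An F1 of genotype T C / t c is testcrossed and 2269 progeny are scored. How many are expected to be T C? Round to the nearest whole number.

A map distance of 6 map units corresponds to a recombination frequency of 0.060.
The F1 is T C / t c, so T C is a parental gamete class with expected frequency (1 − r)/2 = 0.940/2 = 0.4700.
Expected number = 0.4700 × 2269 = 1066.43 ≈ 1066.

1066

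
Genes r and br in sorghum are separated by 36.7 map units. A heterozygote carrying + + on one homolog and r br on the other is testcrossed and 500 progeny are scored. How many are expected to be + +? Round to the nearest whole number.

158

A map distance of 36.7 map units corresponds to a recombination frequency of 0.367.
The F1 is + + / r br, so + + is a parental gamete class with expected frequency (1 − r)/2 = 0.633/2 = 0.3165.
Expected number = 0.3165 × 500 = 158.25 ≈ 158.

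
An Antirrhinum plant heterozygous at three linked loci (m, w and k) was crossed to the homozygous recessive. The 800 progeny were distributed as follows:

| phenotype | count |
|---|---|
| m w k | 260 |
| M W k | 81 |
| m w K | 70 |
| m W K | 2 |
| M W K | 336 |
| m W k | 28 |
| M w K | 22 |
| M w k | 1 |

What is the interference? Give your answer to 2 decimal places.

The two most frequent reciprocal classes, m w k and M W K, are the parental types, so the F1 was m w k / M W K.
The two rarest classes, M w k and m W K, are the double crossovers. Comparing them with the parentals, only the m allele has switched, so m is the middle locus and the order is w – m – k.
w–m: (50 + 3)/800 = 0.0663; m–k: (151 + 3)/800 = 0.1925.
Expected DCO frequency = 0.0663 × 0.1925 ≈ 0.01276; observed = 3/800 ≈ 0.00375.
Coefficient of coincidence = 0.00375/0.01276 ≈ 0.29; interference = 1 − 0.29 = 0.71.

0.71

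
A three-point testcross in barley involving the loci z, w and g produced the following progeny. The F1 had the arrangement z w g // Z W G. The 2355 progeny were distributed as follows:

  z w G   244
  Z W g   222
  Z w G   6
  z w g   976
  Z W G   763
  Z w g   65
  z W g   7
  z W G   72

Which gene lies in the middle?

w

The two rarest classes, z W g and Z w G, are the double crossovers. Comparing them with the parentals, only the w allele has switched, so w is the middle locus and the order is g – w – z.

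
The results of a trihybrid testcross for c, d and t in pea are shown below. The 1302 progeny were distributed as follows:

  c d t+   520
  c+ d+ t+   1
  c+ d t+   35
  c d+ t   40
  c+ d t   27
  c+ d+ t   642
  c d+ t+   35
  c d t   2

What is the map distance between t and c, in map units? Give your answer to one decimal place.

6.0 map units

The two most frequent reciprocal classes, c d t+ and c+ d+ t, are the parental types, so the F1 was c d t+ / c+ d+ t.
The two rarest classes, c d t and c+ d+ t+, are the double crossovers. Comparing them with the parentals, only the t allele has switched, so t is the middle locus and the order is c – t – d.
Crossovers in the c–t interval produce the single-crossover classes c+ d t+ and c d+ t (35 + 40 = 75) plus the double crossovers (3).
RF(c–t) = (75 + 3) / 1302 = 78/1302 = 0.0599 → 6.0 map units.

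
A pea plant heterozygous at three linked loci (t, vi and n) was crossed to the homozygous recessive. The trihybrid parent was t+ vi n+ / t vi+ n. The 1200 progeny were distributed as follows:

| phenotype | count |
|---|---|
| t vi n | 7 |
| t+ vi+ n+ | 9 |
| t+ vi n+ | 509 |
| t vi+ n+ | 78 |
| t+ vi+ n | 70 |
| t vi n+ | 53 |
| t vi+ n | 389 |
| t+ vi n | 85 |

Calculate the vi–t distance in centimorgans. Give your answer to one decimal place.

11.6 centimorgans

The two rarest classes, t+ vi+ n+ and t vi n, are the double crossovers. Comparing them with the parentals, only the vi allele has switched, so vi is the middle locus and the order is n – vi – t.
Crossovers in the vi–t interval produce the single-crossover classes t vi n+ and t+ vi+ n (53 + 70 = 123) plus the double crossovers (16).
RF(vi–t) = (123 + 16) / 1200 = 139/1200 = 0.1158 → 11.6 centimorgans.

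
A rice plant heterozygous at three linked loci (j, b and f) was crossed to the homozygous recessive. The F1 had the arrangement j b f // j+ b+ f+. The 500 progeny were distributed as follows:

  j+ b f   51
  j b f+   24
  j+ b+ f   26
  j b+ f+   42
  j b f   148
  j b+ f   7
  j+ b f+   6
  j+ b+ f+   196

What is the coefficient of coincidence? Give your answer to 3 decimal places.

The two rarest classes, j b+ f and j+ b f+, are the double crossovers. Comparing them with the parentals, only the b allele has switched, so b is the middle locus and the order is j – b – f.
j–b: (93 + 13)/500 = 0.2120; b–f: (50 + 13)/500 = 0.1260.
Expected DCO frequency = 0.2120 × 0.1260 ≈ 0.02671; observed = 13/500 ≈ 0.02600.
Coefficient of coincidence = 0.02600/0.02671 ≈ 0.973.

0.973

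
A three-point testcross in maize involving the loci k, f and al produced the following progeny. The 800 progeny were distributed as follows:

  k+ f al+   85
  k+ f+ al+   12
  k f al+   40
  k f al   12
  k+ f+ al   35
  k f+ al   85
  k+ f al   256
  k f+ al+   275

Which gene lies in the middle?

k

The two most frequent reciprocal classes, k f+ al+ and k+ f al, are the parental types, so the F1 was k f+ al+ / k+ f al.
The two rarest classes, k+ f+ al+ and k f al, are the double crossovers. Comparing them with the parentals, only the k allele has switched, so k is the middle locus and the order is f – k – al.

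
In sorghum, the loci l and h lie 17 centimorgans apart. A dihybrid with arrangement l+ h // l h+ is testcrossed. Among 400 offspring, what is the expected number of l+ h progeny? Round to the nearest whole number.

166

A map distance of 17 centimorgans corresponds to a recombination frequency of 0.170.
The F1 is l+ h / l h+, so l+ h is a parental gamete class with expected frequency (1 − r)/2 = 0.830/2 = 0.4150.
Expected number = 0.4150 × 400 = 166.00 ≈ 166.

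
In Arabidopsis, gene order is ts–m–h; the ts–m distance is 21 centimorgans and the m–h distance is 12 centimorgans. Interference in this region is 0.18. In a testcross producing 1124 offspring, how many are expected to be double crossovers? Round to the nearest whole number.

Map distances give recombination frequencies of 0.210 and 0.120 for the two intervals.
With interference 0.18 (so coincidence = 0.82), expected double-crossover frequency = 0.210 × 0.120 × 0.82 = 0.02066.
Expected number = 0.02066 × 1124 = 23.23 ≈ 23.

23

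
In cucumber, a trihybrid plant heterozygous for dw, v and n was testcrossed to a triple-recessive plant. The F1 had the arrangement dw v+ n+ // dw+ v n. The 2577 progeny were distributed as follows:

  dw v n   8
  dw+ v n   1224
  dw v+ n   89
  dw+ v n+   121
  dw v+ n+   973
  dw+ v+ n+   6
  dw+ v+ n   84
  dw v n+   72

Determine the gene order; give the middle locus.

The two rarest classes, dw+ v+ n+ and dw v n, are the double crossovers. Comparing them with the parentals, only the dw allele has switched, so dw is the middle locus and the order is v – dw – n.

dw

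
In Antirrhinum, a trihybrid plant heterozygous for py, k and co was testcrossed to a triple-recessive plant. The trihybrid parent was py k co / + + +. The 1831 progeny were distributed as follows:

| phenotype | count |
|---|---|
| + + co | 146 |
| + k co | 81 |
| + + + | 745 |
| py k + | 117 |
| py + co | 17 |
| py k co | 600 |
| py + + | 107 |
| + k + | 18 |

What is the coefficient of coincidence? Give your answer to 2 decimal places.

0.96

The two rarest classes, py + co and + k +, are the double crossovers. Comparing them with the parentals, only the k allele has switched, so k is the middle locus and the order is co – k – py.
co–k: (263 + 35)/1831 = 0.1628; k–py: (188 + 35)/1831 = 0.1218.
Expected DCO frequency = 0.1628 × 0.1218 ≈ 0.01983; observed = 35/1831 ≈ 0.01912.
Coefficient of coincidence = 0.01912/0.01983 ≈ 0.96.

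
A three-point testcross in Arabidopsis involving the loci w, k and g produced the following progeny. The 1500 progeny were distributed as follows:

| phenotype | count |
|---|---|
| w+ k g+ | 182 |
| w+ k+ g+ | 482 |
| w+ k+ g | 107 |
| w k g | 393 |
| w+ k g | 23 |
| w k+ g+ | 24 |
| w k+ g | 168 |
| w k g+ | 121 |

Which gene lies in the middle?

The two most frequent reciprocal classes, w+ k+ g+ and w k g, are the parental types, so the F1 was w+ k+ g+ / w k g.
The two rarest classes, w k+ g+ and w+ k g, are the double crossovers. Comparing them with the parentals, only the w allele has switched, so w is the middle locus and the order is k – w – g.

w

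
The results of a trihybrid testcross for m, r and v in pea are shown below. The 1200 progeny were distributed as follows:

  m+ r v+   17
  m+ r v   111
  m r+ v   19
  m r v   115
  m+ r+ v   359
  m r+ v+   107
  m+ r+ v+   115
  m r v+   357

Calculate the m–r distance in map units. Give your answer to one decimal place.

21.2 map units

The two most frequent reciprocal classes, m+ r+ v and m r v+, are the parental types, so the F1 was m+ r+ v / m r v+.
The two rarest classes, m r+ v and m+ r v+, are the double crossovers. Comparing them with the parentals, only the m allele has switched, so m is the middle locus and the order is v – m – r.
Crossovers in the m–r interval produce the single-crossover classes m+ r v and m r+ v+ (111 + 107 = 218) plus the double crossovers (36).
RF(m–r) = (218 + 36) / 1200 = 254/1200 = 0.2117 → 21.2 map units.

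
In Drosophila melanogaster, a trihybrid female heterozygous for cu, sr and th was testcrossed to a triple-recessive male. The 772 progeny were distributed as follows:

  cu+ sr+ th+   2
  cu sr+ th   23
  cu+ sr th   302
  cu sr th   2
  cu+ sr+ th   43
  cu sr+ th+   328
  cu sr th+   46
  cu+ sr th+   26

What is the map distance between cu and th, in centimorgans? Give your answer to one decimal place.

The two most frequent reciprocal classes, cu+ sr th and cu sr+ th+, are the parental types, so the F1 was cu+ sr th / cu sr+ th+.
The two rarest classes, cu sr th and cu+ sr+ th+, are the double crossovers. Comparing them with the parentals, only the cu allele has switched, so cu is the middle locus and the order is sr – cu – th.
Crossovers in the cu–th interval produce the single-crossover classes cu+ sr th+ and cu sr+ th (26 + 23 = 49) plus the double crossovers (4).
RF(cu–th) = (49 + 4) / 772 = 53/772 = 0.0687 → 6.9 centimorgans.

6.9 centimorgans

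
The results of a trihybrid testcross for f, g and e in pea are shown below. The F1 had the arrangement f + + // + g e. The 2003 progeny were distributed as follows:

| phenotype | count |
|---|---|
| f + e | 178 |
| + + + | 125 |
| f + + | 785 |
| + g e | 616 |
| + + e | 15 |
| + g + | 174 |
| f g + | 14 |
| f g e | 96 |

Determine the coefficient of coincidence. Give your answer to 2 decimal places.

0.61

The two rarest classes, f g + and + + e, are the double crossovers. Comparing them with the parentals, only the g allele has switched, so g is the middle locus and the order is f – g – e.
f–g: (221 + 29)/2003 = 0.1248; g–e: (352 + 29)/2003 = 0.1902.
Expected DCO frequency = 0.1248 × 0.1902 ≈ 0.02374; observed = 29/2003 ≈ 0.01448.
Coefficient of coincidence = 0.01448/0.02374 ≈ 0.61.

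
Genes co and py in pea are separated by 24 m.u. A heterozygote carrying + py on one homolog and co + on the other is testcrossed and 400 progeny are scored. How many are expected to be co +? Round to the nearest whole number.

A map distance of 24 m.u. corresponds to a recombination frequency of 0.240.
The F1 is + py / co +, so co + is a parental gamete class with expected frequency (1 − r)/2 = 0.760/2 = 0.3800.
Expected number = 0.3800 × 400 = 152.00 ≈ 152.

152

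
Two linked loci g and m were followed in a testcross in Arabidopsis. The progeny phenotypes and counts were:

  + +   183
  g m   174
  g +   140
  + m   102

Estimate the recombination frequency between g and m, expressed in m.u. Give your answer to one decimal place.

The two most frequent classes, + + (183) and g m (174), are the parental types, so the F1 was + + / g m.
The recombinant classes are + m and g +: 102 + 140 = 242.
Recombination frequency = 242/599 = 0.4040 ≈ 40.4%, i.e. 40.4 m.u.

40.4 m.u.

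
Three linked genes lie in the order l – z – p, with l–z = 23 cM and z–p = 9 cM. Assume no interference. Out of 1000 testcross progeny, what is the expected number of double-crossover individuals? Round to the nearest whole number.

21

Map distances give recombination frequencies of 0.230 and 0.090 for the two intervals.
With no interference, expected double-crossover frequency = 0.230 × 0.090 = 0.02070.
Expected number = 0.02070 × 1000 = 20.70 ≈ 21.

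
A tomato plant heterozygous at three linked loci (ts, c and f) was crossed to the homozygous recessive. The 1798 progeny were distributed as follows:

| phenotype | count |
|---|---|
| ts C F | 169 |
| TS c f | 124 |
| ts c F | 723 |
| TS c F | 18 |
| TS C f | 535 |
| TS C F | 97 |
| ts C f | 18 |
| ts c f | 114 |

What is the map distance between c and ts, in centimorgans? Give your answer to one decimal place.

The two most frequent reciprocal classes, TS C f and ts c F, are the parental types, so the F1 was TS C f / ts c F.
The two rarest classes, ts C f and TS c F, are the double crossovers. Comparing them with the parentals, only the ts allele has switched, so ts is the middle locus and the order is f – ts – c.
Crossovers in the ts–c interval produce the single-crossover classes TS c f and ts C F (124 + 169 = 293) plus the double crossovers (36).
RF(ts–c) = (293 + 36) / 1798 = 329/1798 = 0.1830 → 18.3 centimorgans.

18.3 centimorgans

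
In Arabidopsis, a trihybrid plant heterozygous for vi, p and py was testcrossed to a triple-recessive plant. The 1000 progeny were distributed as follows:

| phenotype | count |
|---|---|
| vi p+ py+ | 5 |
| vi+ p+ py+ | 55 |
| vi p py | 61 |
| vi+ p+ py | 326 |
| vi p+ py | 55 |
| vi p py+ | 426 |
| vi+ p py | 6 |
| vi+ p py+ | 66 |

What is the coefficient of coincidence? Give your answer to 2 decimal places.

The two most frequent reciprocal classes, vi+ p+ py and vi p py+, are the parental types, so the F1 was vi+ p+ py / vi p py+.
The two rarest classes, vi+ p py and vi p+ py+, are the double crossovers. Comparing them with the parentals, only the p allele has switched, so p is the middle locus and the order is vi – p – py.
vi–p: (121 + 11)/1000 = 0.1320; p–py: (116 + 11)/1000 = 0.1270.
Expected DCO frequency = 0.1320 × 0.1270 ≈ 0.01676; observed = 11/1000 ≈ 0.01100.
Coefficient of coincidence = 0.01100/0.01676 ≈ 0.66.

0.66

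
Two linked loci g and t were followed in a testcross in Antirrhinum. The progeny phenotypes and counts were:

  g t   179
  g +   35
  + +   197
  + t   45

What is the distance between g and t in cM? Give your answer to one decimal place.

The two most frequent classes, + + (197) and g t (179), are the parental types, so the F1 was + + / g t.
The recombinant classes are + t and g +: 45 + 35 = 80.
Recombination frequency = 80/456 = 0.1754 ≈ 17.5%, i.e. 17.5 cM.

17.5 cM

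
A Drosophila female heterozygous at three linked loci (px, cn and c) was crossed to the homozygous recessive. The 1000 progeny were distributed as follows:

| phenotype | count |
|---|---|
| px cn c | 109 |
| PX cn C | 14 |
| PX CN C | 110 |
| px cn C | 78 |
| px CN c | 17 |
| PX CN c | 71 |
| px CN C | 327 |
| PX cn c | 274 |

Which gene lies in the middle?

The two most frequent reciprocal classes, px CN C and PX cn c, are the parental types, so the F1 was px CN C / PX cn c.
The two rarest classes, px CN c and PX cn C, are the double crossovers. Comparing them with the parentals, only the c allele has switched, so c is the middle locus and the order is cn – c – px.

c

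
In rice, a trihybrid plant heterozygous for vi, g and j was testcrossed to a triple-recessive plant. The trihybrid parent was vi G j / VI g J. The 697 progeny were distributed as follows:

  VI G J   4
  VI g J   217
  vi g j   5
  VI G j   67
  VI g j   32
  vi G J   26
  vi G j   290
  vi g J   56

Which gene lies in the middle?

g

The two rarest classes, vi g j and VI G J, are the double crossovers. Comparing them with the parentals, only the g allele has switched, so g is the middle locus and the order is vi – g – j.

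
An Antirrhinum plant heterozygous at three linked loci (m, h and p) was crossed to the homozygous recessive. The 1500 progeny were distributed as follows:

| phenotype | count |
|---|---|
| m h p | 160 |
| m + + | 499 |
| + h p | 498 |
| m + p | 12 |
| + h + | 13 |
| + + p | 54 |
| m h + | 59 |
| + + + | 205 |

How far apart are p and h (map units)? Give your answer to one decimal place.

9.2 map units

The two most frequent reciprocal classes, + h p and m + +, are the parental types, so the F1 was + h p / m + +.
The two rarest classes, + h + and m + p, are the double crossovers. Comparing them with the parentals, only the p allele has switched, so p is the middle locus and the order is h – p – m.
Crossovers in the h–p interval produce the single-crossover classes + + p and m h + (54 + 59 = 113) plus the double crossovers (25).
RF(h–p) = (113 + 25) / 1500 = 138/1500 = 0.0920 → 9.2 map units.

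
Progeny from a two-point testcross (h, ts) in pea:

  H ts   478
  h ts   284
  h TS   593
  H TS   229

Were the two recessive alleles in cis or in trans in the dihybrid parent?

trans

The two most frequent classes are H ts (478) and h TS (593); these are the parental (non-recombinant) types.
So the F1 carried H ts on one chromosome and h TS on the other — the recessive alleles are on opposite chromosomes (trans / repulsion).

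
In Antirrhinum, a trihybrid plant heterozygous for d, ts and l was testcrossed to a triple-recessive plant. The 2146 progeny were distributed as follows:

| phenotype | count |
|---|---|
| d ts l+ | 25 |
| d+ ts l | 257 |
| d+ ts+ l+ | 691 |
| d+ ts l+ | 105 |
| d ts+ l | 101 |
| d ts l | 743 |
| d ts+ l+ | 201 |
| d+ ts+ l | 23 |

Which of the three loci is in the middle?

l

The two most frequent reciprocal classes, d+ ts+ l+ and d ts l, are the parental types, so the F1 was d+ ts+ l+ / d ts l.
The two rarest classes, d+ ts+ l and d ts l+, are the double crossovers. Comparing them with the parentals, only the l allele has switched, so l is the middle locus and the order is d – l – ts.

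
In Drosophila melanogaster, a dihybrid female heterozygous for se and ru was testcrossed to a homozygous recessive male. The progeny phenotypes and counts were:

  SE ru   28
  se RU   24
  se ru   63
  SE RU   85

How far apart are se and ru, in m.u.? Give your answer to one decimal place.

26.0 m.u.

The two most frequent classes, SE RU (85) and se ru (63), are the parental types, so the F1 was SE RU / se ru.
The recombinant classes are SE ru and se RU: 28 + 24 = 52.
Recombination frequency = 52/200 = 0.2600 ≈ 26.0%, i.e. 26.0 m.u.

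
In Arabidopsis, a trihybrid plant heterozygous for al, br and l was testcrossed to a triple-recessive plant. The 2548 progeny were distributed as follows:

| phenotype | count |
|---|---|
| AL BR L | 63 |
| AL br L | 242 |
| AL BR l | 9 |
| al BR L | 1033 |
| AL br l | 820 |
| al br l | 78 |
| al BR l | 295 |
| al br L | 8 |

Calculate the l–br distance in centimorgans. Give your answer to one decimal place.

The two most frequent reciprocal classes, al BR L and AL br l, are the parental types, so the F1 was al BR L / AL br l.
The two rarest classes, al br L and AL BR l, are the double crossovers. Comparing them with the parentals, only the br allele has switched, so br is the middle locus and the order is l – br – al.
Crossovers in the l–br interval produce the single-crossover classes al BR l and AL br L (295 + 242 = 537) plus the double crossovers (17).
RF(l–br) = (537 + 17) / 2548 = 554/2548 = 0.2174 → 21.7 centimorgans.

21.7 centimorgans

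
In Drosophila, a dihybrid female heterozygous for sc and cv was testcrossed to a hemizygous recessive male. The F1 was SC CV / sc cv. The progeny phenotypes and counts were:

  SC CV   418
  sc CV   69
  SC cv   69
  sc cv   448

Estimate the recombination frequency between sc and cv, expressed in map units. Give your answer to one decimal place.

The recombinant classes are SC cv and sc CV: 69 + 69 = 138.
Recombination frequency = 138/1004 = 0.1375 ≈ 13.7%, i.e. 13.7 map units.

13.7 map units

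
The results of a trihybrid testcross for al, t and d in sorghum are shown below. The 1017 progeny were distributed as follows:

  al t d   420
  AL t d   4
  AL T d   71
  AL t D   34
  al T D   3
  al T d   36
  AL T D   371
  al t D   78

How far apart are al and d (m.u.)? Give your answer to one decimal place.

15.3 m.u.

The two most frequent reciprocal classes, al t d and AL T D, are the parental types, so the F1 was al t d / AL T D.
The two rarest classes, AL t d and al T D, are the double crossovers. Comparing them with the parentals, only the al allele has switched, so al is the middle locus and the order is d – al – t.
Crossovers in the d–al interval produce the single-crossover classes al t D and AL T d (78 + 71 = 149) plus the double crossovers (7).
RF(d–al) = (149 + 7) / 1017 = 156/1017 = 0.1534 → 15.3 m.u.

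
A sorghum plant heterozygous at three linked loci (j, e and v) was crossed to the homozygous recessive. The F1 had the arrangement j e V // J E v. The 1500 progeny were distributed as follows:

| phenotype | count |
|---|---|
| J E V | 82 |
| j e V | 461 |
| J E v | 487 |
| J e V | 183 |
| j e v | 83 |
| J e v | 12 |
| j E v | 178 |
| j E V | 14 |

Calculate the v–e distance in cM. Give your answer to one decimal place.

The two rarest classes, j E V and J e v, are the double crossovers. Comparing them with the parentals, only the e allele has switched, so e is the middle locus and the order is v – e – j.
Crossovers in the v–e interval produce the single-crossover classes j e v and J E V (83 + 82 = 165) plus the double crossovers (26).
RF(v–e) = (165 + 26) / 1500 = 191/1500 = 0.1273 → 12.7 cM.

12.7 cM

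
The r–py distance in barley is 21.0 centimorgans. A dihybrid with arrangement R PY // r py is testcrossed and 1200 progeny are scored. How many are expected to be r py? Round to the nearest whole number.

A map distance of 21.0 centimorgans corresponds to a recombination frequency of 0.210.
The F1 is R PY / r py, so r py is a parental gamete class with expected frequency (1 − r)/2 = 0.790/2 = 0.3950.
Expected number = 0.3950 × 1200 = 474.00 ≈ 474.

474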